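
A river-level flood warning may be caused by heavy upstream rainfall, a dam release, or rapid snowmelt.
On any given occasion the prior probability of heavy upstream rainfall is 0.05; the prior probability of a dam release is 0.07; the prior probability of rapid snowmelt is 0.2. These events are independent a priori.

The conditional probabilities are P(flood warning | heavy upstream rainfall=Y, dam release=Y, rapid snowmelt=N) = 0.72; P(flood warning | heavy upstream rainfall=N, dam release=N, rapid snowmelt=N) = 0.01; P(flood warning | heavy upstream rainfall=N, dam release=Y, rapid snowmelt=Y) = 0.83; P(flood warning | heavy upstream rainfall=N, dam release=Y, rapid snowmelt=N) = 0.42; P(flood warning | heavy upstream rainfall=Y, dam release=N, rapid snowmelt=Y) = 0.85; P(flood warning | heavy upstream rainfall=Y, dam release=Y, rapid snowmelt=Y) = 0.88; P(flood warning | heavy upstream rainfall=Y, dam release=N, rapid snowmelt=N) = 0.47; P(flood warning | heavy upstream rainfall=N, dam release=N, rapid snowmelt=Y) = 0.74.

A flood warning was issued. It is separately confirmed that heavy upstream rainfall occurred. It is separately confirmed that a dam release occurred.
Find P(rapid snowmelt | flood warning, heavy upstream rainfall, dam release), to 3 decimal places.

P(flood warning | heavy upstream rainfall, dam release) = 0.72*0.8 + 0.88*0.2 = 0.576000 + 0.176000 = 0.752000
The rapid snowmelt-present share is 0.88*0.2 = 0.176000.
Hence the posterior is 0.176000/0.752000 ≈ 0.234.

P(rapid snowmelt | flood warning, heavy upstream rainfall, dam release) ≈ 0.234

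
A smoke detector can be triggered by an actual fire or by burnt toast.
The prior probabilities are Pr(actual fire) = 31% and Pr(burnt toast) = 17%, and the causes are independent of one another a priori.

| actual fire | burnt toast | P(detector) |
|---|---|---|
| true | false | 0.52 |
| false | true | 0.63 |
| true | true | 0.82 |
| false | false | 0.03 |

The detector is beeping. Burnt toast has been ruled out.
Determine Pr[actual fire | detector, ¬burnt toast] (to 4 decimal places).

P(detector | ¬burnt toast) = 0.03·0.69 + 0.52·0.31 = 0.020700 + 0.161200 = 0.181900
Of this, 0.161200 comes from 0.52·0.31 (the actual fire=true cases).
So P(actual fire | detector, ¬burnt toast) = 0.161200/0.181900 ≈ 0.8862.

Pr[actual fire | detector, ¬burnt toast] ≈ 0.8862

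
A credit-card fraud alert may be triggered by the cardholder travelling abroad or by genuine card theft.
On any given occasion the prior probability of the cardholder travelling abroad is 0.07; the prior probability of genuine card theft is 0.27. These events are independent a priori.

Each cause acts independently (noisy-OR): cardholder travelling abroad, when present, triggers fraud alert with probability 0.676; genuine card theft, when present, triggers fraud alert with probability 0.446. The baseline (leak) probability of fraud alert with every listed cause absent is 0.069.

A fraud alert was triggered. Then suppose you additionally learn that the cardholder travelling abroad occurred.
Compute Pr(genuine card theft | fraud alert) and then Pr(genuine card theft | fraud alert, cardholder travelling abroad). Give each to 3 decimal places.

Under noisy-OR, P(fraud alert | causes) = 1 − (1−0.069)·∏(1−qᵢ) over the active causes.
Enumerate the 4 (cardholder travelling abroad, genuine card theft) configurations and weight by the priors:
  P(fraud alert) = 0.069×0.93×0.73 + 0.484226×0.93×0.27 + 0.698356×0.07×0.73 + 0.832889×0.07×0.27
        = 0.046844 + 0.121589 + 0.035686 + 0.015742 = 0.219861
Keeping only the genuine card theft-present terms gives 0.137331, so
  P(genuine card theft | fraud alert) = 0.137331 / 0.219861 ≈ 0.625

Now condition on the additional information:
Enumerate both values of genuine card theft and weight by the priors:
  P(fraud alert | cardholder travelling abroad) = 0.698356×0.73 + 0.832889×0.27
        = 0.509800 + 0.224880 = 0.734680
The terms with genuine card theft present sum to 0.224880, so
  P(genuine card theft | fraud alert, cardholder travelling abroad) = 0.224880 / 0.734680 ≈ 0.306
Conditioning on cardholder travelling abroad lowers the posterior on genuine card theft: the classic explaining-away effect in a common-effect structure.

Pr(genuine card theft | fraud alert) ≈ 0.625; Pr(genuine card theft | fraud alert, cardholder travelling abroad) ≈ 0.306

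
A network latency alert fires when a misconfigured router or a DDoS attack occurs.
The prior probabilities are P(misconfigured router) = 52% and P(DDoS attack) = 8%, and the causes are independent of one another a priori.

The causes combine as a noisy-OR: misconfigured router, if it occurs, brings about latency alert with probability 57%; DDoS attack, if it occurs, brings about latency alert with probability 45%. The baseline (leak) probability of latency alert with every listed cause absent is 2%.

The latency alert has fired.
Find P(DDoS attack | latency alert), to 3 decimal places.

Under noisy-OR, P(latency alert | causes) = 1 − (1−0.02)·∏(1−qᵢ) over the active causes.
By total probability over the 4 (misconfigured router, DDoS attack) configurations:
  P(latency alert) = 0.02*0.48*0.92 + 0.461*0.48*0.08 + 0.5786*0.52*0.92 + 0.76823*0.52*0.08
        = 0.008832 + 0.017702 + 0.276802 + 0.031958 = 0.335294
Configurations with DDoS attack contribute 0.049660, so
  P(DDoS attack | latency alert) = 0.049660 / 0.335294 ≈ 0.148

P(DDoS attack | latency alert) ≈ 0.148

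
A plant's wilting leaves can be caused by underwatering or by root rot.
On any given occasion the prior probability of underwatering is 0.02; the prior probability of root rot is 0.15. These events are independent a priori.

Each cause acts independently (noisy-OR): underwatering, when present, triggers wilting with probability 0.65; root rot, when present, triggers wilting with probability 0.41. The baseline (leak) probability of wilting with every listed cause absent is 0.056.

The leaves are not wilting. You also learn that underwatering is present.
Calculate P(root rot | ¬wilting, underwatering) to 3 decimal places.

P(root rot | ¬wilting, underwatering) ≈ 0.094

Under noisy-OR, P(wilting | causes) = 1 − (1−0.056)·∏(1−qᵢ) over the active causes.
Weight on root rot=true, given the evidence: 0.194936·0.15 = 0.029240
The normalizing constant is 0.3304·0.85 + 0.194936·0.15 = 0.310080
P(root rot | ¬wilting, underwatering) = 0.029240/0.310080 ≈ 0.094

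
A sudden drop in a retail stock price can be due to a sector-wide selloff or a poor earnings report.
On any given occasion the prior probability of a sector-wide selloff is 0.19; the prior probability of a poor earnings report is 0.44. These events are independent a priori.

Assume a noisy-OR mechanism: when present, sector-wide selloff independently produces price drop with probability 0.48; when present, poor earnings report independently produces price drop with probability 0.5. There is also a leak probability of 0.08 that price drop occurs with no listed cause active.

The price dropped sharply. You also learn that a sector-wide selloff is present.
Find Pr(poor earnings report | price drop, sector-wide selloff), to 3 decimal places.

Pr(poor earnings report | price drop, sector-wide selloff) ≈ 0.534

Under noisy-OR, P(price drop | causes) = 1 − (1−0.08)·∏(1−qᵢ) over the active causes.
Sum P(price drop|·) weighted by the priors over both values of poor earnings report:
  P(price drop | sector-wide selloff) = 0.5216*0.56 + 0.7608*0.44
        = 0.292096 + 0.334752 = 0.626848
Keeping only the poor earnings report-present terms gives 0.334752, so
  P(poor earnings report | price drop, sector-wide selloff) = 0.334752 / 0.626848 ≈ 0.534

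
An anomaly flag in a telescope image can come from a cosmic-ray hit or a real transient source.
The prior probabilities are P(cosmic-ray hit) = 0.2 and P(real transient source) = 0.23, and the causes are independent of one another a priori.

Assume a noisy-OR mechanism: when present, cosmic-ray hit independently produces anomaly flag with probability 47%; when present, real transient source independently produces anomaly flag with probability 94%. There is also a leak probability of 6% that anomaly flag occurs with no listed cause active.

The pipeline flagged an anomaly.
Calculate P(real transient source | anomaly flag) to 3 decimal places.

P(real transient source | anomaly flag) ≈ 0.656

Under noisy-OR, P(anomaly flag | causes) = 1 − (1−0.06)·∏(1−qᵢ) over the active causes.
By total probability over the 4 (cosmic-ray hit, real transient source) configurations:
  P(anomaly flag) = 0.06·0.8·0.77 + 0.9436·0.8·0.23 + 0.5018·0.2·0.77 + 0.970108·0.2·0.23
        = 0.036960 + 0.173622 + 0.077277 + 0.044625 = 0.332484
Configurations with real transient source contribute 0.218247, so
  P(real transient source | anomaly flag) = 0.218247 / 0.332484 ≈ 0.656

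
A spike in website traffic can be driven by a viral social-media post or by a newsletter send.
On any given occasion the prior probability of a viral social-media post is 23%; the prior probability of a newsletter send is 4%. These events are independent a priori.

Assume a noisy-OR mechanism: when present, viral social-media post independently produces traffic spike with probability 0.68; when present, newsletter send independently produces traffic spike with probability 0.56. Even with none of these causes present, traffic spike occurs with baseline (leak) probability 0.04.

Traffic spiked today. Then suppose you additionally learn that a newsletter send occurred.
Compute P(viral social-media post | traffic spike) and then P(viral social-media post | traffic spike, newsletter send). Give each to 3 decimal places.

P(viral social-media post | traffic spike) ≈ 0.773; P(viral social-media post | traffic spike, newsletter send) ≈ 0.309

Under noisy-OR, P(traffic spike | causes) = 1 − (1−0.04)·∏(1−qᵢ) over the active causes.
P(traffic spike) = 0.04×0.77×0.96 + 0.5776×0.77×0.04 + 0.6928×0.23×0.96 + 0.864832×0.23×0.04 = 0.029568 + 0.017790 + 0.152970 + 0.007956 = 0.208284
Of this, 0.160926 comes from 0.152970 + 0.007956 (the viral social-media post=true cases).
P(viral social-media post | traffic spike) = 0.160926 / 0.208284 ≈ 0.773

With the extra evidence:
Numerator (weight on configurations with viral social-media post): 0.864832·0.23 = 0.198911
Normalizer over all consistent configurations: 0.5776·0.77 + 0.864832·0.23 = 0.643663
Posterior = 0.198911 / 0.643663 ≈ 0.309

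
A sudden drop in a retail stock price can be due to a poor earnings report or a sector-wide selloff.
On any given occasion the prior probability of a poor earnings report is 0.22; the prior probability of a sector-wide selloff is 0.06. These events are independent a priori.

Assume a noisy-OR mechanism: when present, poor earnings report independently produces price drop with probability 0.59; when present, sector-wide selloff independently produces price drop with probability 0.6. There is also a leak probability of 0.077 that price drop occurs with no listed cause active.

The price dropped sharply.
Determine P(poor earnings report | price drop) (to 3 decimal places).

P(poor earnings report | price drop) ≈ 0.619

Under noisy-OR, P(price drop | causes) = 1 − (1−0.077)·∏(1−qᵢ) over the active causes.
Sum P(price drop|·) weighted by the priors over the 4 (poor earnings report, sector-wide selloff) configurations:
  P(price drop) = 0.077·0.78·0.94 + 0.6308·0.78·0.06 + 0.62157·0.22·0.94 + 0.848628·0.22·0.06
        = 0.056456 + 0.029521 + 0.128541 + 0.011202 = 0.225720
Keeping only the poor earnings report-present terms gives 0.139743, so
  P(poor earnings report | price drop) = 0.139743 / 0.225720 ≈ 0.619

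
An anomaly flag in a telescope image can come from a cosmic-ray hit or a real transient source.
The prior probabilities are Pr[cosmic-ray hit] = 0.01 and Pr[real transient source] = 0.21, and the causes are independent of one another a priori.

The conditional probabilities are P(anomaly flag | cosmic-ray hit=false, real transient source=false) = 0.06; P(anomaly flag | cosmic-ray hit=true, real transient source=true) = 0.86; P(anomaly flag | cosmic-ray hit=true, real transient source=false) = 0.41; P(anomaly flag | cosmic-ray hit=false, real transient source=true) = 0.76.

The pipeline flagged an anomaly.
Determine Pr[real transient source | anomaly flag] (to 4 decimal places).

P(anomaly flag) = 0.06·0.99·0.79 + 0.76·0.99·0.21 + 0.41·0.01·0.79 + 0.86·0.01·0.21 = 0.046926 + 0.158004 + 0.003239 + 0.001806 = 0.209975
Restricting to configurations with real transient source present: 0.158004 + 0.001806 = 0.159810.
Hence the posterior is 0.159810/0.209975 ≈ 0.7611.

Pr[real transient source | anomaly flag] ≈ 0.7611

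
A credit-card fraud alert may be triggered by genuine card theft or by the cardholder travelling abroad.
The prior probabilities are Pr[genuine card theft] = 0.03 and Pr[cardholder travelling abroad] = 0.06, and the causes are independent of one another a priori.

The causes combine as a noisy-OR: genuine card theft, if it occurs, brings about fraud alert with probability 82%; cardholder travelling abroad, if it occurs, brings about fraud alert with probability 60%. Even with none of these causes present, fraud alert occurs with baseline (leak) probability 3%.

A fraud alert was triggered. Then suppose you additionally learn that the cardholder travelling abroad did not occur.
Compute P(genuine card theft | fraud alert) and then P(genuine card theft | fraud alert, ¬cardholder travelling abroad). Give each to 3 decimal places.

Under noisy-OR, P(fraud alert | causes) = 1 − (1−0.03)·∏(1−qᵢ) over the active causes.
Weight on genuine card theft=true, given the evidence: 0.023276 + 0.001674 = 0.024950
The normalizing constant is 0.03·0.97·0.94 + 0.612·0.97·0.06 + 0.8254·0.03·0.94 + 0.93016·0.03·0.06 = 0.087922
Posterior = 0.024950 / 0.087922 ≈ 0.284

Now also conditioning on cardholder travelling abroad≠true:
P(fraud alert | ¬cardholder travelling abroad) = 0.03*0.97 + 0.8254*0.03 = 0.029100 + 0.024762 = 0.053862
The genuine card theft-present share is 0.8254*0.03 = 0.024762.
P(genuine card theft | fraud alert, ¬cardholder travelling abroad) = 0.024762 / 0.053862 ≈ 0.460
Ruling out cardholder travelling abroad raises the posterior on genuine card theft — the flip side of explaining away.

P(genuine card theft | fraud alert) ≈ 0.284; P(genuine card theft | fraud alert, ¬cardholder travelling abroad) ≈ 0.460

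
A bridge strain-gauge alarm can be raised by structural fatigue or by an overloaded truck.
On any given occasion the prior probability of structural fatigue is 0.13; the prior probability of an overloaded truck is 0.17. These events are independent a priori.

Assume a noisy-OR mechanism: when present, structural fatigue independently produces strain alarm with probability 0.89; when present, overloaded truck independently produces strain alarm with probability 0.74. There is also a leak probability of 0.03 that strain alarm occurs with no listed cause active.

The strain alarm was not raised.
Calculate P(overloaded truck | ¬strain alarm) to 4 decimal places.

P(overloaded truck | ¬strain alarm) ≈ 0.0506

Under noisy-OR, P(strain alarm | causes) = 1 − (1−0.03)·∏(1−qᵢ) over the active causes.
For the numerator, keep only overloaded truck=true terms: 0.037300 + 0.000613 = 0.037913
Normalizer over all consistent configurations: 0.97*0.87*0.83 + 0.2522*0.87*0.17 + 0.1067*0.13*0.83 + 0.027742*0.13*0.17 = 0.749863
Posterior = 0.037913 / 0.749863 ≈ 0.0506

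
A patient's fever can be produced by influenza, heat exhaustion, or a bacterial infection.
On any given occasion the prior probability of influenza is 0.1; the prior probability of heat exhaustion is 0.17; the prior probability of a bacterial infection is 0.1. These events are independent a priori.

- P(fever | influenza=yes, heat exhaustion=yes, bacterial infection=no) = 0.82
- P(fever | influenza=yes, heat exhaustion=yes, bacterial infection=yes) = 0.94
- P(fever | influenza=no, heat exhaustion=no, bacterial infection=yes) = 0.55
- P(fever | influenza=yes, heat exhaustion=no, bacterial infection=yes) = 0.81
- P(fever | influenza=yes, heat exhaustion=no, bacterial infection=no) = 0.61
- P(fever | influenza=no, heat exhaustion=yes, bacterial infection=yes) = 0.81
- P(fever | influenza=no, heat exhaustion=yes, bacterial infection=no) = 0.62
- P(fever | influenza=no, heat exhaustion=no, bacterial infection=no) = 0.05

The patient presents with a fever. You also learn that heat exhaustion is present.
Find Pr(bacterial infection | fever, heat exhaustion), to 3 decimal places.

Pr(bacterial infection | fever, heat exhaustion) ≈ 0.125

Enumerate the 4 (influenza, bacterial infection) configurations and weight by the priors:
  P(fever | heat exhaustion) = 0.62·0.9·0.9 + 0.81·0.9·0.1 + 0.82·0.1·0.9 + 0.94·0.1·0.1
        = 0.502200 + 0.072900 + 0.073800 + 0.009400 = 0.658300
Configurations with bacterial infection contribute 0.082300, so
  P(bacterial infection | fever, heat exhaustion) = 0.082300 / 0.658300 ≈ 0.125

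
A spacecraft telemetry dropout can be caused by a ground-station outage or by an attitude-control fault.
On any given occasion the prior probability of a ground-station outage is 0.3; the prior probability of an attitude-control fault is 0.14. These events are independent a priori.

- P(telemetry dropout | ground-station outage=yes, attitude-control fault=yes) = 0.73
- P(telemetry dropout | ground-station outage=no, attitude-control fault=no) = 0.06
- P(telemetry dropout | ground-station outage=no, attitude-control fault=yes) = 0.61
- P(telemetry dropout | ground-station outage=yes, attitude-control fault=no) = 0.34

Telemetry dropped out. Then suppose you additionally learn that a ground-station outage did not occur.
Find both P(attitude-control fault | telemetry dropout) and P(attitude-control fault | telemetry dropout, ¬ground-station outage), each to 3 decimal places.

P(attitude-control fault | telemetry dropout) ≈ 0.422; P(attitude-control fault | telemetry dropout, ¬ground-station outage) ≈ 0.623

Sum P(telemetry dropout|·) weighted by the priors over the 4 (ground-station outage, attitude-control fault) configurations:
  P(telemetry dropout) = 0.06×0.7×0.86 + 0.61×0.7×0.14 + 0.34×0.3×0.86 + 0.73×0.3×0.14
        = 0.036120 + 0.059780 + 0.087720 + 0.030660 = 0.214280
The terms with attitude-control fault present sum to 0.090440, so
  P(attitude-control fault | telemetry dropout) = 0.090440 / 0.214280 ≈ 0.422

With the extra evidence:
P(telemetry dropout | ¬ground-station outage) = 0.06*0.86 + 0.61*0.14 = 0.051600 + 0.085400 = 0.137000
Restricting to configurations with attitude-control fault present: 0.61*0.14 = 0.085400.
Hence the posterior is 0.085400/0.137000 ≈ 0.623.
With ground-station outage excluded, attitude-control fault must carry more of the explanatory weight for the telemetry dropout.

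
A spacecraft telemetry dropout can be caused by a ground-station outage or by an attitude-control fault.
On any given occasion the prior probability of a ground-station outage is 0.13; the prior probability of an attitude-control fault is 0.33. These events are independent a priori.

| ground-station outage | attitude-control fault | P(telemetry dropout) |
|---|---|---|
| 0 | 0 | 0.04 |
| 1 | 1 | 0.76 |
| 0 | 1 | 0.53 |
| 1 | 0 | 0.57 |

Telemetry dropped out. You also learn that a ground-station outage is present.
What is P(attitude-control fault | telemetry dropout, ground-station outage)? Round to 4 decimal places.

By total probability over both values of attitude-control fault:
  P(telemetry dropout | ground-station outage) = 0.57*0.67 + 0.76*0.33
        = 0.381900 + 0.250800 = 0.632700
Keeping only the attitude-control fault-present terms gives 0.250800, so
  P(attitude-control fault | telemetry dropout, ground-station outage) = 0.250800 / 0.632700 ≈ 0.3964

P(attitude-control fault | telemetry dropout, ground-station outage) ≈ 0.3964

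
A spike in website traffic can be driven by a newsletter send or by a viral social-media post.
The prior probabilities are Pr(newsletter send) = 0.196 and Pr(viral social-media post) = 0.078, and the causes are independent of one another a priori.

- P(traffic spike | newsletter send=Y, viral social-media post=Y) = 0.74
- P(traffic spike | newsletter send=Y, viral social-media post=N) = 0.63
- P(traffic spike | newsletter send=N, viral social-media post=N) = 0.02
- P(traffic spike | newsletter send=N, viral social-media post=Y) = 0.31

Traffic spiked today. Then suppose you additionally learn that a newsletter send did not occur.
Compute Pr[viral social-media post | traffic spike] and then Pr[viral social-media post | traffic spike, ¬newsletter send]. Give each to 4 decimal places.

Pr[viral social-media post | traffic spike] ≈ 0.1929; Pr[viral social-media post | traffic spike, ¬newsletter send] ≈ 0.5673

Weight on viral social-media post=true, given the evidence: 0.019441 + 0.011313 = 0.030754
The normalizing constant is 0.02×0.804×0.922 + 0.31×0.804×0.078 + 0.63×0.196×0.922 + 0.74×0.196×0.078 = 0.159429
Posterior = 0.030754 / 0.159429 ≈ 0.1929

Now condition on the additional information:
Enumerate both values of viral social-media post and weight by the priors:
  P(traffic spike | ¬newsletter send) = 0.02*0.922 + 0.31*0.078
        = 0.018440 + 0.024180 = 0.042620
Keeping only the viral social-media post-present terms gives 0.024180, so
  P(viral social-media post | traffic spike, ¬newsletter send) = 0.024180 / 0.042620 ≈ 0.5673
With newsletter send excluded, viral social-media post must carry more of the explanatory weight for the traffic spike.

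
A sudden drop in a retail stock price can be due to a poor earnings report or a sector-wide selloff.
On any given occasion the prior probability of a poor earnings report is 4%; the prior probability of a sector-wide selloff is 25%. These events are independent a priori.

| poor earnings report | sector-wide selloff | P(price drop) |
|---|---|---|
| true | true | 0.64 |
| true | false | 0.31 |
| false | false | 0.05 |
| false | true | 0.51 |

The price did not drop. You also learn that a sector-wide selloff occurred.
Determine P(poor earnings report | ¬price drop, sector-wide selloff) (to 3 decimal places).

P(¬price drop | sector-wide selloff) = 0.49×0.96 + 0.36×0.04 = 0.470400 + 0.014400 = 0.484800
Of this, 0.014400 comes from 0.36×0.04 (the poor earnings report=true cases).
So P(poor earnings report | ¬price drop, sector-wide selloff) = 0.014400/0.484800 ≈ 0.030.

P(poor earnings report | ¬price drop, sector-wide selloff) ≈ 0.030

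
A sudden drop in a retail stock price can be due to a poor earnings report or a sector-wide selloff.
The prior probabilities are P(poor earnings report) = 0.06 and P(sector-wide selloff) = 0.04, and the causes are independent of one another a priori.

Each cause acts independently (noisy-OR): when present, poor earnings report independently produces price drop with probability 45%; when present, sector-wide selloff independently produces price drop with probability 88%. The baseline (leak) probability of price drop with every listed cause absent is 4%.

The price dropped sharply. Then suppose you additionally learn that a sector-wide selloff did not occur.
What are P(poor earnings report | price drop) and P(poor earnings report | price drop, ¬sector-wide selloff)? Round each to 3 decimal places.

P(poor earnings report | price drop) ≈ 0.298; P(poor earnings report | price drop, ¬sector-wide selloff) ≈ 0.430

Under noisy-OR, P(price drop | causes) = 1 − (1−0.04)·∏(1−qᵢ) over the active causes.
For the numerator, keep only poor earnings report=true terms: 0.027187 + 0.002248 = 0.029435
Denominator P(price drop): 0.04×0.94×0.96 + 0.8848×0.94×0.04 + 0.472×0.06×0.96 + 0.93664×0.06×0.04 = 0.098799
P(poor earnings report | price drop) = 0.029435/0.098799 ≈ 0.298

Now also conditioning on sector-wide selloff≠true:
P(price drop | ¬sector-wide selloff) = 0.04·0.94 + 0.472·0.06 = 0.037600 + 0.028320 = 0.065920
Of this, 0.028320 comes from 0.472·0.06 (the poor earnings report=true cases).
P(poor earnings report | price drop, ¬sector-wide selloff) = 0.028320 / 0.065920 ≈ 0.430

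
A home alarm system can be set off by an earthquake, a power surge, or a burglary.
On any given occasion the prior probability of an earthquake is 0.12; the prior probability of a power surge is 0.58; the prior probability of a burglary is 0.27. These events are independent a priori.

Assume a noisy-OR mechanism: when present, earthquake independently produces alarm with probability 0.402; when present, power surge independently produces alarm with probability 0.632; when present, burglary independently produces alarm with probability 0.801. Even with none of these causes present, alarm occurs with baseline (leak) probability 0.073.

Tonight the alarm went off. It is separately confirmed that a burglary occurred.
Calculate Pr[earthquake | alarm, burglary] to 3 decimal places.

Under noisy-OR, P(alarm | causes) = 1 − (1−0.073)·∏(1−qᵢ) over the active causes.
Sum P(alarm|·) weighted by the priors over the 4 (earthquake, power surge) configurations:
  P(alarm | burglary) = 0.815527*0.88*0.42 + 0.932114*0.88*0.58 + 0.889685*0.12*0.42 + 0.959404*0.12*0.58
        = 0.301419 + 0.475751 + 0.044840 + 0.066775 = 0.888785
The terms with earthquake present sum to 0.111615, so
  P(earthquake | alarm, burglary) = 0.111615 / 0.888785 ≈ 0.126

Pr[earthquake | alarm, burglary] ≈ 0.126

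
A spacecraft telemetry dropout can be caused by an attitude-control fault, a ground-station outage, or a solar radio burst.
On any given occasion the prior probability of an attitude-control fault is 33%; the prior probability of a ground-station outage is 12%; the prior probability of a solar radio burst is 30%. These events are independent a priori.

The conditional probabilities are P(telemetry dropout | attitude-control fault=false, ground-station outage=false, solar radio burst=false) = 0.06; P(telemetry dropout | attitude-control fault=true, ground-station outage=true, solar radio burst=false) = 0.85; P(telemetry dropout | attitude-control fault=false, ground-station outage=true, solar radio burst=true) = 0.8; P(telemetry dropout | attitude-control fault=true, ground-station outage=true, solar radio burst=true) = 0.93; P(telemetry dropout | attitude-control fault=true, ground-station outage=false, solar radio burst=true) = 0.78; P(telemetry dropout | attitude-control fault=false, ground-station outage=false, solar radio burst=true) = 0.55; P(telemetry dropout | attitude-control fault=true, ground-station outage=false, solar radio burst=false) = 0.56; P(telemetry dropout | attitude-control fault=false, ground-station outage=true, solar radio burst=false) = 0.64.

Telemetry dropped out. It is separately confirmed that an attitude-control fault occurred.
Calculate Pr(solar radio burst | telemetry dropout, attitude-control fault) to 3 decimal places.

P(telemetry dropout | attitude-control fault) = 0.56*0.88*0.7 + 0.78*0.88*0.3 + 0.85*0.12*0.7 + 0.93*0.12*0.3 = 0.344960 + 0.205920 + 0.071400 + 0.033480 = 0.655760
Of this, 0.239400 comes from 0.205920 + 0.033480 (the solar radio burst=true cases).
Hence the posterior is 0.239400/0.655760 ≈ 0.365.

Pr(solar radio burst | telemetry dropout, attitude-control fault) ≈ 0.365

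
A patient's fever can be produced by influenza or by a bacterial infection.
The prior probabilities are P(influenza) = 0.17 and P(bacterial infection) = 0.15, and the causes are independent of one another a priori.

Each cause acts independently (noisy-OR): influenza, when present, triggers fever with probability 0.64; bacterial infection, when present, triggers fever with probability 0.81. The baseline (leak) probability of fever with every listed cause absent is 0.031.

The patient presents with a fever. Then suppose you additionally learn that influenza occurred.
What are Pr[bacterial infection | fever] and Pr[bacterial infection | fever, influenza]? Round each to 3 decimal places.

Under noisy-OR, P(fever | causes) = 1 − (1−0.031)·∏(1−qᵢ) over the active causes.
P(fever) = 0.031·0.83·0.85 + 0.81589·0.83·0.15 + 0.65116·0.17·0.85 + 0.93372·0.17·0.15 = 0.021870 + 0.101578 + 0.094093 + 0.023810 = 0.241351
Restricting to configurations with bacterial infection present: 0.101578 + 0.023810 = 0.125388.
So P(bacterial infection | fever) = 0.125388/0.241351 ≈ 0.520.

With the extra evidence:
Sum P(fever|·) weighted by the priors over both values of bacterial infection:
  P(fever | influenza) = 0.65116×0.85 + 0.93372×0.15
        = 0.553486 + 0.140058 = 0.693544
Configurations with bacterial infection contribute 0.140058, so
  P(bacterial infection | fever, influenza) = 0.140058 / 0.693544 ≈ 0.202
The drop from 0.520 to 0.202 is the explaining-away (discounting) effect.

Pr[bacterial infection | fever] ≈ 0.520; Pr[bacterial infection | fever, influenza] ≈ 0.202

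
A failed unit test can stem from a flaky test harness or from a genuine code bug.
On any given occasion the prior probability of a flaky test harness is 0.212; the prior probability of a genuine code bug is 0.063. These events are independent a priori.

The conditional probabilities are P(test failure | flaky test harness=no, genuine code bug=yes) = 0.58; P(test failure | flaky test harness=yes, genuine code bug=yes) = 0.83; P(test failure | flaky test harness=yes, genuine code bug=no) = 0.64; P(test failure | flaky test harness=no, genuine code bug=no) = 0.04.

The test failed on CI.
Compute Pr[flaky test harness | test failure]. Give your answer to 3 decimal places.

Pr[flaky test harness | test failure] ≈ 0.703

Sum P(test failure|·) weighted by the priors over the 4 (flaky test harness, genuine code bug) configurations:
  P(test failure) = 0.04×0.788×0.937 + 0.58×0.788×0.063 + 0.64×0.212×0.937 + 0.83×0.212×0.063
        = 0.029534 + 0.028794 + 0.127132 + 0.011085 = 0.196545
Keeping only the flaky test harness-present terms gives 0.138217, so
  P(flaky test harness | test failure) = 0.138217 / 0.196545 ≈ 0.703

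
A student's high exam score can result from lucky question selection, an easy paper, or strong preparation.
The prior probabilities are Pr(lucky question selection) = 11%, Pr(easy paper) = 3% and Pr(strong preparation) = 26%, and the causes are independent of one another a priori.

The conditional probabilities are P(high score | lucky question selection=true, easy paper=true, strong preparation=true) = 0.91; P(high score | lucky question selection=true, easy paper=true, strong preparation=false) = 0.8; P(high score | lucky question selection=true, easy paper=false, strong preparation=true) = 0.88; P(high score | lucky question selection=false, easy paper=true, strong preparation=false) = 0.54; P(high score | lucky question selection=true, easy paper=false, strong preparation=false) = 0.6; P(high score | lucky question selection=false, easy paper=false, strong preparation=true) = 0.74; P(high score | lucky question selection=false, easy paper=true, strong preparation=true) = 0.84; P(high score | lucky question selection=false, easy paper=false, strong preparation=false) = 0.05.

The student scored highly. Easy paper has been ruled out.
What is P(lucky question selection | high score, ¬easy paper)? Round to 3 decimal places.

P(high score | ¬easy paper) = 0.05·0.89·0.74 + 0.74·0.89·0.26 + 0.6·0.11·0.74 + 0.88·0.11·0.26 = 0.032930 + 0.171236 + 0.048840 + 0.025168 = 0.278174
Restricting to configurations with lucky question selection present: 0.048840 + 0.025168 = 0.074008.
P(lucky question selection | high score, ¬easy paper) = 0.074008 / 0.278174 ≈ 0.266

P(lucky question selection | high score, ¬easy paper) ≈ 0.266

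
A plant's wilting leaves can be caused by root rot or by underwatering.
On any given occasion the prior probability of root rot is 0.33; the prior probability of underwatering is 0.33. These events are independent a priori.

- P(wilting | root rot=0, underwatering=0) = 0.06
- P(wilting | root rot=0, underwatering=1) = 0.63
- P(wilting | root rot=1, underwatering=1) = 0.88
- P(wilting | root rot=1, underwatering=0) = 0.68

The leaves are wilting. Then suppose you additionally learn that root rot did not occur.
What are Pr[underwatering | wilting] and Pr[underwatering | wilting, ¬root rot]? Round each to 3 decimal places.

Pr[underwatering | wilting] ≈ 0.570; Pr[underwatering | wilting, ¬root rot] ≈ 0.838

Sum P(wilting|·) weighted by the priors over the 4 (root rot, underwatering) configurations:
  P(wilting) = 0.06*0.67*0.67 + 0.63*0.67*0.33 + 0.68*0.33*0.67 + 0.88*0.33*0.33
        = 0.026934 + 0.139293 + 0.150348 + 0.095832 = 0.412407
Keeping only the underwatering-present terms gives 0.235125, so
  P(underwatering | wilting) = 0.235125 / 0.412407 ≈ 0.570

Now also conditioning on root rot≠true:
Sum P(wilting|·) weighted by the priors over both values of underwatering:
  P(wilting | ¬root rot) = 0.06*0.67 + 0.63*0.33
        = 0.040200 + 0.207900 = 0.248100
Keeping only the underwatering-present terms gives 0.207900, so
  P(underwatering | wilting, ¬root rot) = 0.207900 / 0.248100 ≈ 0.838
With root rot excluded, underwatering must carry more of the explanatory weight for the wilting.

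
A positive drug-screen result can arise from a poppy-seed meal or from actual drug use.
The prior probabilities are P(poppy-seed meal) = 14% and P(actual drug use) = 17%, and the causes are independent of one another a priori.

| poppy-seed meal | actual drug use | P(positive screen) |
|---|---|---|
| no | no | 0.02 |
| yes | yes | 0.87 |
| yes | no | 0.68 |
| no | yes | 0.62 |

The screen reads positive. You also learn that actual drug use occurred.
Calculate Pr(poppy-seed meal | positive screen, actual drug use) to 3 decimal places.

Pr(poppy-seed meal | positive screen, actual drug use) ≈ 0.186

P(positive screen | actual drug use) = 0.62*0.86 + 0.87*0.14 = 0.533200 + 0.121800 = 0.655000
Of this, 0.121800 comes from 0.87*0.14 (the poppy-seed meal=true cases).
So P(poppy-seed meal | positive screen, actual drug use) = 0.121800/0.655000 ≈ 0.186.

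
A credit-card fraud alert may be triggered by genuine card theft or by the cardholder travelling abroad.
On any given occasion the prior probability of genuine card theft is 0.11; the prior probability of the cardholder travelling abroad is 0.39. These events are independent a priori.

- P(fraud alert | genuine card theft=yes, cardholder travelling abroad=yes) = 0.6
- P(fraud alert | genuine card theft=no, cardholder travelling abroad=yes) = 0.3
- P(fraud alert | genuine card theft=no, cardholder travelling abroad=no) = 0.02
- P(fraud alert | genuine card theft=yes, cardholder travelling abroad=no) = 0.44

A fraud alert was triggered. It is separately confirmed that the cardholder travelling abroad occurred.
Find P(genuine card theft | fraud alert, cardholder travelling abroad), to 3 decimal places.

Numerator (weight on configurations with genuine card theft): 0.6*0.11 = 0.066000
Denominator P(fraud alert | cardholder travelling abroad): 0.3*0.89 + 0.6*0.11 = 0.333000
Posterior = 0.066000 / 0.333000 ≈ 0.198

P(genuine card theft | fraud alert, cardholder travelling abroad) ≈ 0.198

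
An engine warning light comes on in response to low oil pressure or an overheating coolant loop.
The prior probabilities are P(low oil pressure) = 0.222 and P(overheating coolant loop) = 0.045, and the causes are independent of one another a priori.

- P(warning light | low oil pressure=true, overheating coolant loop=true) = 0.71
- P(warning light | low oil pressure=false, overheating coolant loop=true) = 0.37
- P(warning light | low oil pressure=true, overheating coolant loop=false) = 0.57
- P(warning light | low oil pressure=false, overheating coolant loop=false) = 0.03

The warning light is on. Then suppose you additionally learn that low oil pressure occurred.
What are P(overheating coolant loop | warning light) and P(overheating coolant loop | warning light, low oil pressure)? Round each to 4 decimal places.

P(overheating coolant loop | warning light) ≈ 0.1228; P(overheating coolant loop | warning light, low oil pressure) ≈ 0.0554

P(warning light) = 0.03·0.778·0.955 + 0.37·0.778·0.045 + 0.57·0.222·0.955 + 0.71·0.222·0.045 = 0.022290 + 0.012954 + 0.120846 + 0.007093 = 0.163183
Of this, 0.020047 comes from 0.012954 + 0.007093 (the overheating coolant loop=true cases).
P(overheating coolant loop | warning light) = 0.020047 / 0.163183 ≈ 0.1228

Now condition on the additional information:
By total probability over both values of overheating coolant loop:
  P(warning light | low oil pressure) = 0.57·0.955 + 0.71·0.045
        = 0.544350 + 0.031950 = 0.576300
Configurations with overheating coolant loop contribute 0.031950, so
  P(overheating coolant loop | warning light, low oil pressure) = 0.031950 / 0.576300 ≈ 0.0554
— low oil pressure explains away the evidence for overheating coolant loop.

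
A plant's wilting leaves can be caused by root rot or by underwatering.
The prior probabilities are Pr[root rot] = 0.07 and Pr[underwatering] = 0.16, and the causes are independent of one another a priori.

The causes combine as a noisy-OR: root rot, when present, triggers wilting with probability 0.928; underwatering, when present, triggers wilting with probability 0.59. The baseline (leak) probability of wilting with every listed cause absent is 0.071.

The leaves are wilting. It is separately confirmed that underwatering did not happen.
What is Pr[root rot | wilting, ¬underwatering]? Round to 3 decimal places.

Pr[root rot | wilting, ¬underwatering] ≈ 0.497

Under noisy-OR, P(wilting | causes) = 1 − (1−0.071)·∏(1−qᵢ) over the active causes.
P(wilting | ¬underwatering) = 0.071·0.93 + 0.933112·0.07 = 0.066030 + 0.065318 = 0.131348
Of this, 0.065318 comes from 0.933112·0.07 (the root rot=true cases).
Hence the posterior is 0.065318/0.131348 ≈ 0.497.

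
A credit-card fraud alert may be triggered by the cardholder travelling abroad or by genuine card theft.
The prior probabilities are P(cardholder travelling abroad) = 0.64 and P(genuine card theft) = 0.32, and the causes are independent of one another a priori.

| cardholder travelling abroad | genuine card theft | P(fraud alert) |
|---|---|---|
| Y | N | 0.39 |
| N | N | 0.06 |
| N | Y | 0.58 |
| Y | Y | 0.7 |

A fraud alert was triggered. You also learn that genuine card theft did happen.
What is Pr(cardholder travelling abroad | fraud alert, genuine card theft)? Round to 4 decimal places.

P(fraud alert | genuine card theft) = 0.58×0.36 + 0.7×0.64 = 0.208800 + 0.448000 = 0.656800
The cardholder travelling abroad-present share is 0.7×0.64 = 0.448000.
So P(cardholder travelling abroad | fraud alert, genuine card theft) = 0.448000/0.656800 ≈ 0.6821.

Pr(cardholder travelling abroad | fraud alert, genuine card theft) ≈ 0.6821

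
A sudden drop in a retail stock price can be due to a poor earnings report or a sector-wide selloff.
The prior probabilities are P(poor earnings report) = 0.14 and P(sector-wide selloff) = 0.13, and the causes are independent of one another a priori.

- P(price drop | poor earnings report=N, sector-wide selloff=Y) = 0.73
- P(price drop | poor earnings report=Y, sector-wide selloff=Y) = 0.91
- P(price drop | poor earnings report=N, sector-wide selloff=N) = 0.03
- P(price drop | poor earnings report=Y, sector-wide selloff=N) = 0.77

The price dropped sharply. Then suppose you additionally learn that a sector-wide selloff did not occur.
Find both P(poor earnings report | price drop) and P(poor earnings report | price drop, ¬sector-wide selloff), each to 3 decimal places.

P(poor earnings report | price drop) ≈ 0.515; P(poor earnings report | price drop, ¬sector-wide selloff) ≈ 0.807

Numerator (weight on configurations with poor earnings report): 0.093786 + 0.016562 = 0.110348
The normalizing constant is 0.03×0.86×0.87 + 0.73×0.86×0.13 + 0.77×0.14×0.87 + 0.91×0.14×0.13 = 0.214408
P(poor earnings report | price drop) = 0.110348/0.214408 ≈ 0.515

Now condition on the additional information:
Sum P(price drop|·) weighted by the priors over both values of poor earnings report:
  P(price drop | ¬sector-wide selloff) = 0.03*0.86 + 0.77*0.14
        = 0.025800 + 0.107800 = 0.133600
The terms with poor earnings report present sum to 0.107800, so
  P(poor earnings report | price drop, ¬sector-wide selloff) = 0.107800 / 0.133600 ≈ 0.807
With sector-wide selloff excluded, poor earnings report must carry more of the explanatory weight for the price drop.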